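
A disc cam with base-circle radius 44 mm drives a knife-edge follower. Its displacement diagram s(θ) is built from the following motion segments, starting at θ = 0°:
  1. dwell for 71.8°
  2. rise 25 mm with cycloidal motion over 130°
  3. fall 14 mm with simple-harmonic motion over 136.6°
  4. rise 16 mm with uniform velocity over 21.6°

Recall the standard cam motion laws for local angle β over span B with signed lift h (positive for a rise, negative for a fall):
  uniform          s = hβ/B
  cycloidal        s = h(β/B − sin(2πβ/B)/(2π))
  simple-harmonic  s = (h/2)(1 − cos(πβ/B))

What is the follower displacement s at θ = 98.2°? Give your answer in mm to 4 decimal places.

seg 1 [0°–71.8°] dwell: s stays 0.0000
seg 2 [71.8°–201.8°] cycloidal, h=25: θ=98.2° here. β=26.4, B=130. 25·(0.2031 − sin(2π·0.2031)/(2π)) = 1.2697 → s = 1.2697

1.2697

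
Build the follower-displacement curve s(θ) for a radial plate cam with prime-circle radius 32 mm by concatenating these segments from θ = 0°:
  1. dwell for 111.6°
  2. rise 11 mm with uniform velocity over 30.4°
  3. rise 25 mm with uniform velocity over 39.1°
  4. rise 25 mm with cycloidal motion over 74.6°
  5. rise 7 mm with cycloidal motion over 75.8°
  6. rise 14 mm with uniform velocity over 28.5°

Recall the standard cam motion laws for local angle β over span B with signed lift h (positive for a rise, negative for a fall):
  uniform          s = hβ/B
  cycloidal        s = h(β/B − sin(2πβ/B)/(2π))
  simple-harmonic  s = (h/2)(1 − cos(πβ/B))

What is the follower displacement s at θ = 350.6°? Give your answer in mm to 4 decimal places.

seg 1 [0°–111.6°] dwell: s stays 0.0000
seg 2 [111.6°–142°] uniform, h=11: full span → s += 11 → s = 11.0000
seg 3 [142°–181.1°] uniform, h=25: full span → s += 25 → s = 36.0000
seg 4 [181.1°–255.7°] cycloidal, h=25: full span → s += 25 → s = 61.0000
seg 5 [255.7°–331.5°] cycloidal, h=7: full span → s += 7 → s = 68.0000
seg 6 [331.5°–360°] uniform, h=14: θ=350.6° here. β=19.1, B=28.5. 14·19.1/28.5 = 9.3825 → s = 77.3825

77.3825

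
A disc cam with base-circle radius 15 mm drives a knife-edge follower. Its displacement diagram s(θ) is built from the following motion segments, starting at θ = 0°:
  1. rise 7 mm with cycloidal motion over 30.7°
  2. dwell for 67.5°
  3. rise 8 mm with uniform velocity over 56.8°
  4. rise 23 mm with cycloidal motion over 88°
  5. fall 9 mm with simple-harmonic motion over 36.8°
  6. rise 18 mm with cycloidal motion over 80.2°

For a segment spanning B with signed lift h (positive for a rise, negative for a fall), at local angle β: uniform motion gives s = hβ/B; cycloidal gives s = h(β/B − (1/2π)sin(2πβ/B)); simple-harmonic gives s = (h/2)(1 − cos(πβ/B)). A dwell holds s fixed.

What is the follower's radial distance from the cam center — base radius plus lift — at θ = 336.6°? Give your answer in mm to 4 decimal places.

seg 1 [0°–30.7°] cycloidal, h=7: full span → s += 7 → s = 7.0000
seg 2 [30.7°–98.2°] dwell: s stays 7.0000
seg 3 [98.2°–155°] uniform, h=8: full span → s += 8 → s = 15.0000
seg 4 [155°–243°] cycloidal, h=23: full span → s += 23 → s = 38.0000
seg 5 [243°–279.8°] simple-harmonic, h=-9: full span → s += -9 → s = 29.0000
seg 6 [279.8°–360°] cycloidal, h=18: θ=336.6° here. β=56.8, B=80.2. 18·(0.7082 − sin(2π·0.7082)/(2π)) = 15.5148 → s = 44.5148
radial distance = base radius + s = 15 + 44.5148 = 59.5148

59.5148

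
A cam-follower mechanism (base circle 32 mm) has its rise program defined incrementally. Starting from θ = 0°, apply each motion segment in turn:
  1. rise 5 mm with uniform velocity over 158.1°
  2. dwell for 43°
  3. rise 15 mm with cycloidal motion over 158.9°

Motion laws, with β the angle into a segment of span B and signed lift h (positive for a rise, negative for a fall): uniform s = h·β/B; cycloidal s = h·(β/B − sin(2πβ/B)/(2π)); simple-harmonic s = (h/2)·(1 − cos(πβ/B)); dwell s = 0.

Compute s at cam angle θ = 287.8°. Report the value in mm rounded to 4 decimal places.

seg 1 [0°–158.1°] uniform, h=5: full span → s += 5 → s = 5.0000
seg 2 [158.1°–201.1°] dwell: s stays 5.0000
seg 3 [201.1°–360°] cycloidal, h=15: θ=287.8° here. β=86.7, B=158.9. 15·(0.5456 − sin(2π·0.5456)/(2π)) = 8.8594 → s = 13.8594

13.8594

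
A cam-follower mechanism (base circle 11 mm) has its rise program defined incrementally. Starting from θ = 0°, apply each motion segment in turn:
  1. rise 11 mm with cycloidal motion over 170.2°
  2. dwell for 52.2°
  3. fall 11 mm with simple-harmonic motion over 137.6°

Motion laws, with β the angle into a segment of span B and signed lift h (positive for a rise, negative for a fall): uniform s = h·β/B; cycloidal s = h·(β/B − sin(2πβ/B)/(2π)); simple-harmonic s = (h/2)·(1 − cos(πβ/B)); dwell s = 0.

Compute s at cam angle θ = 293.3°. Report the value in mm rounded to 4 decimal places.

seg 1 [0°–170.2°] cycloidal, h=11: full span → s += 11 → s = 11.0000
seg 2 [170.2°–222.4°] dwell: s stays 11.0000
seg 3 [222.4°–360°] simple-harmonic, h=-11: θ=293.3° here. β=70.9, B=137.6. -11/2·(1 − cos(π·0.5153)) = -5.7636 → s = 5.2364

5.2364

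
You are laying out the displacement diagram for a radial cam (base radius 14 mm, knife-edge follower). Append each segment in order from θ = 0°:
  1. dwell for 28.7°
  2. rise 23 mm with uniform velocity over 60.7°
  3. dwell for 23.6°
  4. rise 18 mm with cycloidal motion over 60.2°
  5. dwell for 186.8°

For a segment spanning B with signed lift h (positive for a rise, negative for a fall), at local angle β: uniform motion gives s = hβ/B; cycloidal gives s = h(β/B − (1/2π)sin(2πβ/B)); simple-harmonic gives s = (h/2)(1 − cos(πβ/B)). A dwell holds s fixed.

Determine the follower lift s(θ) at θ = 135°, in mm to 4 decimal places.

seg 1 [0°–28.7°] dwell: s stays 0.0000
seg 2 [28.7°–89.4°] uniform, h=23: full span → s += 23 → s = 23.0000
seg 3 [89.4°–113°] dwell: s stays 23.0000
seg 4 [113°–173.2°] cycloidal, h=18: θ=135° here. β=22, B=60.2. 18·(0.3654 − sin(2π·0.3654)/(2π)) = 4.4345 → s = 27.4345

27.4345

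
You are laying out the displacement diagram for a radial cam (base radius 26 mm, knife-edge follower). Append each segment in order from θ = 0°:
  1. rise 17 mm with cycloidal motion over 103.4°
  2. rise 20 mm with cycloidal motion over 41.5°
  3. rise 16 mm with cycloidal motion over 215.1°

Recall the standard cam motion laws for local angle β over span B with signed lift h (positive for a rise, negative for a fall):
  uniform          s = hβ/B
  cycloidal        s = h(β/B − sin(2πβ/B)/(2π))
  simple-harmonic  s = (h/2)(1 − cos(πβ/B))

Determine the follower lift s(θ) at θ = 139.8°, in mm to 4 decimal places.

seg 1 [0°–103.4°] cycloidal, h=17: full span → s += 17 → s = 17.0000
seg 2 [103.4°–144.9°] cycloidal, h=20: θ=139.8° here. β=36.4, B=41.5. 20·(0.8771 − sin(2π·0.8771)/(2π)) = 19.7629 → s = 36.7629

36.7629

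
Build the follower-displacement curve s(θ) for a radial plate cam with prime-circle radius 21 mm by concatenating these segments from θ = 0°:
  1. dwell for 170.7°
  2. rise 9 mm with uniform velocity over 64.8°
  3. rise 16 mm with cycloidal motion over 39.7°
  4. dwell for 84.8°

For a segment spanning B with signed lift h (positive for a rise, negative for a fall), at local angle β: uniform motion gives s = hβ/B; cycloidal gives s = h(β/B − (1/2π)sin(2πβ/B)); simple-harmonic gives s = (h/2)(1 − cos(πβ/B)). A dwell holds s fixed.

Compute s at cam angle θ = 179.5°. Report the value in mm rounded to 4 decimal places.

seg 1 [0°–170.7°] dwell: s stays 0.0000
seg 2 [170.7°–235.5°] uniform, h=9: θ=179.5° here. β=8.8, B=64.8. 9·8.8/64.8 = 1.2222 → s = 1.2222

1.2222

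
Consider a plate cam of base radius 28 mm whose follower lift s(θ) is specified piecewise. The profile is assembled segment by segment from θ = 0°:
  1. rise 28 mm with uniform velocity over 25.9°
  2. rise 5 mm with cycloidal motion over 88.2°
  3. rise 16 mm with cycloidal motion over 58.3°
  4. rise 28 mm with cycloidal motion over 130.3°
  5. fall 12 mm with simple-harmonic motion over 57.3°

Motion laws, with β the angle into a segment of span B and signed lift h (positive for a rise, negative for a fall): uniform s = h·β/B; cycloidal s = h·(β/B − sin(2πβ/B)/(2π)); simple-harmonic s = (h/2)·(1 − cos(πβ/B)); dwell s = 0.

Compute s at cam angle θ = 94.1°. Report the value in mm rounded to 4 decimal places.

seg 1 [0°–25.9°] uniform, h=28: full span → s += 28 → s = 28.0000
seg 2 [25.9°–114.1°] cycloidal, h=5: θ=94.1° here. β=68.2, B=88.2. 5·(0.7732 − sin(2π·0.7732)/(2π)) = 4.6535 → s = 32.6535

32.6535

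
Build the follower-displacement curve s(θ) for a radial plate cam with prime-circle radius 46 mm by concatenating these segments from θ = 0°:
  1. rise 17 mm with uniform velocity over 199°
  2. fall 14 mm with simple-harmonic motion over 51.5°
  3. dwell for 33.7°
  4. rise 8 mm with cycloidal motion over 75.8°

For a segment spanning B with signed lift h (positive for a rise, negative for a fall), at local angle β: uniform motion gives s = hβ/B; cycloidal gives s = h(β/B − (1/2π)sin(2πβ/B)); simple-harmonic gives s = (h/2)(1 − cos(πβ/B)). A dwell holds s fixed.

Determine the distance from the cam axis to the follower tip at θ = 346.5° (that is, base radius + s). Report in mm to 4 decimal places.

seg 1 [0°–199°] uniform, h=17: full span → s += 17 → s = 17.0000
seg 2 [199°–250.5°] simple-harmonic, h=-14: full span → s += -14 → s = 3.0000
seg 3 [250.5°–284.2°] dwell: s stays 3.0000
seg 4 [284.2°–360°] cycloidal, h=8: θ=346.5° here. β=62.3, B=75.8. 8·(0.8219 − sin(2π·0.8219)/(2π)) = 7.7207 → s = 10.7207
radial distance = base radius + s = 46 + 10.7207 = 56.7207

56.7207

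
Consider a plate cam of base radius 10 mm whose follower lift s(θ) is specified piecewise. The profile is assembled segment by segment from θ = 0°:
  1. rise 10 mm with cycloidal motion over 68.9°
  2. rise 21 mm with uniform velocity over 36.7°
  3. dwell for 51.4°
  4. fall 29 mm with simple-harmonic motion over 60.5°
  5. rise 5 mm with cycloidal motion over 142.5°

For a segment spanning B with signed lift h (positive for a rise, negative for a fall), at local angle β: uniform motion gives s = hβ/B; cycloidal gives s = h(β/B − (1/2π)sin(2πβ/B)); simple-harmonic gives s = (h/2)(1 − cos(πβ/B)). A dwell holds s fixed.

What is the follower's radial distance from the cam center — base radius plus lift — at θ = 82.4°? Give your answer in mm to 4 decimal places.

seg 1 [0°–68.9°] cycloidal, h=10: full span → s += 10 → s = 10.0000
seg 2 [68.9°–105.6°] uniform, h=21: θ=82.4° here. β=13.5, B=36.7. 21·13.5/36.7 = 7.7248 → s = 17.7248
radial distance = base radius + s = 10 + 17.7248 = 27.7248

27.7248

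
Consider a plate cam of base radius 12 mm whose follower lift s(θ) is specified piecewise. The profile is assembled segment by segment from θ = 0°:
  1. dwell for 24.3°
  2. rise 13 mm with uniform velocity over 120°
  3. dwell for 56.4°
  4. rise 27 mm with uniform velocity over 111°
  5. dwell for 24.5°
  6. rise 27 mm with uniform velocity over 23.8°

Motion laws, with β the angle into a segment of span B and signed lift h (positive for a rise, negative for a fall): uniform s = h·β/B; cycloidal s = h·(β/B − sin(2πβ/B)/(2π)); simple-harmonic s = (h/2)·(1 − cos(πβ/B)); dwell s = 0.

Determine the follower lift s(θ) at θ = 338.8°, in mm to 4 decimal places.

seg 1 [0°–24.3°] dwell: s stays 0.0000
seg 2 [24.3°–144.3°] uniform, h=13: full span → s += 13 → s = 13.0000
seg 3 [144.3°–200.7°] dwell: s stays 13.0000
seg 4 [200.7°–311.7°] uniform, h=27: full span → s += 27 → s = 40.0000
seg 5 [311.7°–336.2°] dwell: s stays 40.0000
seg 6 [336.2°–360°] uniform, h=27: θ=338.8° here. β=2.6, B=23.8. 27·2.6/23.8 = 2.9496 → s = 42.9496

42.9496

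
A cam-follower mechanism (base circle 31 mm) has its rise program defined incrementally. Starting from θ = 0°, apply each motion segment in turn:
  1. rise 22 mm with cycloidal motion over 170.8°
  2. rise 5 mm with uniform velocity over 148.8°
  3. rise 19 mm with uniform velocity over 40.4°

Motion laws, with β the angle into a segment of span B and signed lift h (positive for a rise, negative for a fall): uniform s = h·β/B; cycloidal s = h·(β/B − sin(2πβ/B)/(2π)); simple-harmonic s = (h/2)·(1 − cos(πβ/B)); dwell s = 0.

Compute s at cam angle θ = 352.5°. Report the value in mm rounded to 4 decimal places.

seg 1 [0°–170.8°] cycloidal, h=22: full span → s += 22 → s = 22.0000
seg 2 [170.8°–319.6°] uniform, h=5: full span → s += 5 → s = 27.0000
seg 3 [319.6°–360°] uniform, h=19: θ=352.5° here. β=32.9, B=40.4. 19·32.9/40.4 = 15.4728 → s = 42.4728

42.4728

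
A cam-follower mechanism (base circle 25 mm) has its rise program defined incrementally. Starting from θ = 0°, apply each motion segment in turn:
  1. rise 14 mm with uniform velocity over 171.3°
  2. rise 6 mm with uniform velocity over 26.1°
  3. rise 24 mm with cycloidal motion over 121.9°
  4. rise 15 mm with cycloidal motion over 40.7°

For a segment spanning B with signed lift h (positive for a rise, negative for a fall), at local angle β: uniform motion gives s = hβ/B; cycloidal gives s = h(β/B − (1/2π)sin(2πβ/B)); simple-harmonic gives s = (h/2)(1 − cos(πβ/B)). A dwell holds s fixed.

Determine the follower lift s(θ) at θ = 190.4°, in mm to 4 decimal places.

seg 1 [0°–171.3°] uniform, h=14: full span → s += 14 → s = 14.0000
seg 2 [171.3°–197.4°] uniform, h=6: θ=190.4° here. β=19.1, B=26.1. 6·19.1/26.1 = 4.3908 → s = 18.3908

18.3908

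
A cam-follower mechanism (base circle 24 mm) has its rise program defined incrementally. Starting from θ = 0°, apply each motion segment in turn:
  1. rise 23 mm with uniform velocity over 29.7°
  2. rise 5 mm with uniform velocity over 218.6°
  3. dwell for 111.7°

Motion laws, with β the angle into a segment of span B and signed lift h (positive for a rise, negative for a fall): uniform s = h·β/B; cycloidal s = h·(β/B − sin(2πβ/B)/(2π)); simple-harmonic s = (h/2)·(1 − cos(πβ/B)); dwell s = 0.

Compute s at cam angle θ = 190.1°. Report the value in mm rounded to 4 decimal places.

seg 1 [0°–29.7°] uniform, h=23: full span → s += 23 → s = 23.0000
seg 2 [29.7°–248.3°] uniform, h=5: θ=190.1° here. β=160.4, B=218.6. 5·160.4/218.6 = 3.6688 → s = 26.6688

26.6688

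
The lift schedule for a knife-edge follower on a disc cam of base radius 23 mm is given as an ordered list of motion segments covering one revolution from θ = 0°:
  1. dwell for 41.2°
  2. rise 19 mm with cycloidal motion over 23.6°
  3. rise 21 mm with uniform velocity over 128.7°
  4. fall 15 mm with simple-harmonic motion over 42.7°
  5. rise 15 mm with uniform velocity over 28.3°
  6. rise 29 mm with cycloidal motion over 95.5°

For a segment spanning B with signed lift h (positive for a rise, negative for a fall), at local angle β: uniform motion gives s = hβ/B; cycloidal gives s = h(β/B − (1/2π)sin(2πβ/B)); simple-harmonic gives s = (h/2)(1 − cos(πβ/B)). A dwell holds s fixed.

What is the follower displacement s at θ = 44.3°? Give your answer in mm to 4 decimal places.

seg 1 [0°–41.2°] dwell: s stays 0.0000
seg 2 [41.2°–64.8°] cycloidal, h=19: θ=44.3° here. β=3.1, B=23.6. 19·(0.1314 − sin(2π·0.1314)/(2π)) = 0.2738 → s = 0.2738

0.2738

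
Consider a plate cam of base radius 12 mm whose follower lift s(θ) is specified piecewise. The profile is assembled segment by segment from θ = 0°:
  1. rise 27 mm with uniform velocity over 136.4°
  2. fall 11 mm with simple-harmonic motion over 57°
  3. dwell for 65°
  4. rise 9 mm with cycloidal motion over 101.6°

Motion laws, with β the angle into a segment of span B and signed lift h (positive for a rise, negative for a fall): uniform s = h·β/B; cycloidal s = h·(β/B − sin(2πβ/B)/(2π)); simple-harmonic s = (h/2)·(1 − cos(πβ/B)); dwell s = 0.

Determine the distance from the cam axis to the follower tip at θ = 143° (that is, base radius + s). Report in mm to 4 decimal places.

seg 1 [0°–136.4°] uniform, h=27: full span → s += 27 → s = 27.0000
seg 2 [136.4°–193.4°] simple-harmonic, h=-11: θ=143° here. β=6.6, B=57. -11/2·(1 − cos(π·0.1158)) = -0.3599 → s = 26.6401
radial distance = base radius + s = 12 + 26.6401 = 38.6401

38.6401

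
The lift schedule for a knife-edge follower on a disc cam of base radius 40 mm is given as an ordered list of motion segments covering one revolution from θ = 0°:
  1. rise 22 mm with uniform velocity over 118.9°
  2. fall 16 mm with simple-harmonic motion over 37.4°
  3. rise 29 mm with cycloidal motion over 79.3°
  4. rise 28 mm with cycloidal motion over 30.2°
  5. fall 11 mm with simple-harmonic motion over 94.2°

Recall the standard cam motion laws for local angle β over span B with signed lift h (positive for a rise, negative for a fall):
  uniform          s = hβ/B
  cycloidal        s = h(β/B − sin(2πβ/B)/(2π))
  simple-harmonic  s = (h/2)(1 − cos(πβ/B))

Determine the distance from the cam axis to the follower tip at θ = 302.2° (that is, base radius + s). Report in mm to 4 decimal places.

seg 1 [0°–118.9°] uniform, h=22: full span → s += 22 → s = 22.0000
seg 2 [118.9°–156.3°] simple-harmonic, h=-16: full span → s += -16 → s = 6.0000
seg 3 [156.3°–235.6°] cycloidal, h=29: full span → s += 29 → s = 35.0000
seg 4 [235.6°–265.8°] cycloidal, h=28: full span → s += 28 → s = 63.0000
seg 5 [265.8°–360°] simple-harmonic, h=-11: θ=302.2° here. β=36.4, B=94.2. -11/2·(1 − cos(π·0.3864)) = -3.5787 → s = 59.4213
radial distance = base radius + s = 40 + 59.4213 = 99.4213

99.4213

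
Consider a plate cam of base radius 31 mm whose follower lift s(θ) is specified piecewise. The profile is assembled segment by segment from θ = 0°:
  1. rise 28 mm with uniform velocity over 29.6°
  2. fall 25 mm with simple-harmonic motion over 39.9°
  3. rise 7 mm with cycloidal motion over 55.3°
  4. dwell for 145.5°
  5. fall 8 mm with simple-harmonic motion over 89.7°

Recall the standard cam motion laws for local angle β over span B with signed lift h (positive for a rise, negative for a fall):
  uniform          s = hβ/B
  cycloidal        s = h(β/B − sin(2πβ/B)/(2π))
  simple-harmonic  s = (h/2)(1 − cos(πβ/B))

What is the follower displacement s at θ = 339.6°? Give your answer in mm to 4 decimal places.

seg 1 [0°–29.6°] uniform, h=28: full span → s += 28 → s = 28.0000
seg 2 [29.6°–69.5°] simple-harmonic, h=-25: full span → s += -25 → s = 3.0000
seg 3 [69.5°–124.8°] cycloidal, h=7: full span → s += 7 → s = 10.0000
seg 4 [124.8°–270.3°] dwell: s stays 10.0000
seg 5 [270.3°–360°] simple-harmonic, h=-8: θ=339.6° here. β=69.3, B=89.7. -8/2·(1 − cos(π·0.7726)) = -7.0217 → s = 2.9783

2.9783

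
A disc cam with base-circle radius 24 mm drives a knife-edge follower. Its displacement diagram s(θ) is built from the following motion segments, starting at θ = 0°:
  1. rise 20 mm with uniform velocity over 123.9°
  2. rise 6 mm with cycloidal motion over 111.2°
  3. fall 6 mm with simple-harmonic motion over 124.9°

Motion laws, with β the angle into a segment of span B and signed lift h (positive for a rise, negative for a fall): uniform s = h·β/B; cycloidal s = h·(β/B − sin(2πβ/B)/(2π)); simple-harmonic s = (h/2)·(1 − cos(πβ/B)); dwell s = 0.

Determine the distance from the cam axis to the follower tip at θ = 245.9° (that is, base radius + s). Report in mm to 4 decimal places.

seg 1 [0°–123.9°] uniform, h=20: full span → s += 20 → s = 20.0000
seg 2 [123.9°–235.1°] cycloidal, h=6: full span → s += 6 → s = 26.0000
seg 3 [235.1°–360°] simple-harmonic, h=-6: θ=245.9° here. β=10.8, B=124.9. -6/2·(1 − cos(π·0.0865)) = -0.1100 → s = 25.8900
radial distance = base radius + s = 24 + 25.8900 = 49.8900

49.8900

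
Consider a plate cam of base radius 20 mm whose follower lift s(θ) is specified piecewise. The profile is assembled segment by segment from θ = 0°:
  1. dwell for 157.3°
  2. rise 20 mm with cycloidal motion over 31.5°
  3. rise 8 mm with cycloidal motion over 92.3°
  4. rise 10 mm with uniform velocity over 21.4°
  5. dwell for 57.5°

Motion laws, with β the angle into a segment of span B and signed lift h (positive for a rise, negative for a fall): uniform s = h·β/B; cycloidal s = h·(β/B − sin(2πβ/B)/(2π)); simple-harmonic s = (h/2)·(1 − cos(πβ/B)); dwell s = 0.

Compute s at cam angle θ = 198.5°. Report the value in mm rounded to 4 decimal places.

seg 1 [0°–157.3°] dwell: s stays 0.0000
seg 2 [157.3°–188.8°] cycloidal, h=20: full span → s += 20 → s = 20.0000
seg 3 [188.8°–281.1°] cycloidal, h=8: θ=198.5° here. β=9.7, B=92.3. 8·(0.1051 − sin(2π·0.1051)/(2π)) = 0.0598 → s = 20.0598

20.0598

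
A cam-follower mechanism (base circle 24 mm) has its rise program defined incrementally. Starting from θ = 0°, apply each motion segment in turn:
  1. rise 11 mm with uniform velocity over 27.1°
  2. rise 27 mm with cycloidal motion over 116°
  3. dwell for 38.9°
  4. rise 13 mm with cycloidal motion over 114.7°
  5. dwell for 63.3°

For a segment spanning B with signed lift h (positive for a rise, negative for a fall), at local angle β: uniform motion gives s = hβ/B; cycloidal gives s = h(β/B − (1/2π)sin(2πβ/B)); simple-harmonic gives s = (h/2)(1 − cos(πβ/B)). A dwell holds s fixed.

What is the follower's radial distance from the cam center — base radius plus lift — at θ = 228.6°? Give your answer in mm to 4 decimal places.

seg 1 [0°–27.1°] uniform, h=11: full span → s += 11 → s = 11.0000
seg 2 [27.1°–143.1°] cycloidal, h=27: full span → s += 27 → s = 38.0000
seg 3 [143.1°–182°] dwell: s stays 38.0000
seg 4 [182°–296.7°] cycloidal, h=13: θ=228.6° here. β=46.6, B=114.7. 13·(0.4063 − sin(2π·0.4063)/(2π)) = 4.1324 → s = 42.1324
radial distance = base radius + s = 24 + 42.1324 = 66.1324

66.1324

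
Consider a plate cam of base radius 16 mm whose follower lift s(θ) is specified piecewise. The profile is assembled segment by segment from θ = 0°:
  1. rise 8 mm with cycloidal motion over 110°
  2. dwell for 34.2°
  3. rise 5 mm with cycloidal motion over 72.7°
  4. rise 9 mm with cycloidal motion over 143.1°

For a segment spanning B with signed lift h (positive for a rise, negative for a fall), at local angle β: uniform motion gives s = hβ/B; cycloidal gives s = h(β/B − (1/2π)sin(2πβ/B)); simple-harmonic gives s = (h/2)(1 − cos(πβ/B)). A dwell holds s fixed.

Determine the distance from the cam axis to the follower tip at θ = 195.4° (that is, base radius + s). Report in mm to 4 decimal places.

seg 1 [0°–110°] cycloidal, h=8: full span → s += 8 → s = 8.0000
seg 2 [110°–144.2°] dwell: s stays 8.0000
seg 3 [144.2°–216.9°] cycloidal, h=5: θ=195.4° here. β=51.2, B=72.7. 5·(0.7043 − sin(2π·0.7043)/(2π)) = 4.2845 → s = 12.2845
radial distance = base radius + s = 16 + 12.2845 = 28.2845

28.2845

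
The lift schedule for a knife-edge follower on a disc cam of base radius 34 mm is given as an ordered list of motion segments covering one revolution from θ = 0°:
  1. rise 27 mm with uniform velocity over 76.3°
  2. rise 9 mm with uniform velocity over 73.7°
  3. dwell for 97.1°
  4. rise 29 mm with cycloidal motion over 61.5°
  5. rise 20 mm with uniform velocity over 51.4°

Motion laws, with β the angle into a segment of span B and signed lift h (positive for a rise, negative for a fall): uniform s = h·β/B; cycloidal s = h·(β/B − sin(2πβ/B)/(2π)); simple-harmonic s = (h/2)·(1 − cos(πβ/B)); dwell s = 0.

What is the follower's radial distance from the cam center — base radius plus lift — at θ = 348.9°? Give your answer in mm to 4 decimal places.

seg 1 [0°–76.3°] uniform, h=27: full span → s += 27 → s = 27.0000
seg 2 [76.3°–150°] uniform, h=9: full span → s += 9 → s = 36.0000
seg 3 [150°–247.1°] dwell: s stays 36.0000
seg 4 [247.1°–308.6°] cycloidal, h=29: full span → s += 29 → s = 65.0000
seg 5 [308.6°–360°] uniform, h=20: θ=348.9° here. β=40.3, B=51.4. 20·40.3/51.4 = 15.6809 → s = 80.6809
radial distance = base radius + s = 34 + 80.6809 = 114.6809

114.6809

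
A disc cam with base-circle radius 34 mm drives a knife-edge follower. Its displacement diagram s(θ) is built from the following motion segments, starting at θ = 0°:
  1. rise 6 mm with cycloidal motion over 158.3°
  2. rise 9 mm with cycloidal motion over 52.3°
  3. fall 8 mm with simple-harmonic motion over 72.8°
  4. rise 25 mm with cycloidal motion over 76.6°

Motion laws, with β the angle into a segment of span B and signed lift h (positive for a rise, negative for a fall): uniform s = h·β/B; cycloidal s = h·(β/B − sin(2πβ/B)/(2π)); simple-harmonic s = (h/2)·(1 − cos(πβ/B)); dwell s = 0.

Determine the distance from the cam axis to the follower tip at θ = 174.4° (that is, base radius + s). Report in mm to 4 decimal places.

seg 1 [0°–158.3°] cycloidal, h=6: full span → s += 6 → s = 6.0000
seg 2 [158.3°–210.6°] cycloidal, h=9: θ=174.4° here. β=16.1, B=52.3. 9·(0.3078 − sin(2π·0.3078)/(2π)) = 1.4317 → s = 7.4317
radial distance = base radius + s = 34 + 7.4317 = 41.4317

41.4317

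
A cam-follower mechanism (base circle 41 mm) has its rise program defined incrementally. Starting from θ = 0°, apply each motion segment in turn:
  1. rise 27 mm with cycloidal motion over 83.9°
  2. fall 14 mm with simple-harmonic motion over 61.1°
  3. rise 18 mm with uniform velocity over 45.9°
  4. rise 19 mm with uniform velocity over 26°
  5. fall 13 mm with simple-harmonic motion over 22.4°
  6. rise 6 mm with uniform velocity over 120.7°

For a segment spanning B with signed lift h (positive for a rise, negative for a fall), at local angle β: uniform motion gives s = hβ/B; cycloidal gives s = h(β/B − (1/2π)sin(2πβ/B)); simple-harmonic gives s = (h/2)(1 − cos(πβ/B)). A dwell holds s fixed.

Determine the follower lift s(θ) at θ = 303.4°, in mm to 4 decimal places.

seg 1 [0°–83.9°] cycloidal, h=27: full span → s += 27 → s = 27.0000
seg 2 [83.9°–145°] simple-harmonic, h=-14: full span → s += -14 → s = 13.0000
seg 3 [145°–190.9°] uniform, h=18: full span → s += 18 → s = 31.0000
seg 4 [190.9°–216.9°] uniform, h=19: full span → s += 19 → s = 50.0000
seg 5 [216.9°–239.3°] simple-harmonic, h=-13: full span → s += -13 → s = 37.0000
seg 6 [239.3°–360°] uniform, h=6: θ=303.4° here. β=64.1, B=120.7. 6·64.1/120.7 = 3.1864 → s = 40.1864

40.1864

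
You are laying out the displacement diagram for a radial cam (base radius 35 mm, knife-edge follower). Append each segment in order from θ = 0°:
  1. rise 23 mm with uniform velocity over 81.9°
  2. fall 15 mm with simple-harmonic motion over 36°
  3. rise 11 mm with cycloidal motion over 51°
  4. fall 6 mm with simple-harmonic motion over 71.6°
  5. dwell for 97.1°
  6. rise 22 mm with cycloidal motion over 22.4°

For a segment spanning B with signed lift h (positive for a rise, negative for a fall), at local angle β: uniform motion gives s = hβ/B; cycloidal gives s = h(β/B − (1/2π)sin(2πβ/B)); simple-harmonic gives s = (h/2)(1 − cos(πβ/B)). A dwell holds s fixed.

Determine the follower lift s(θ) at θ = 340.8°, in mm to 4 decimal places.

seg 1 [0°–81.9°] uniform, h=23: full span → s += 23 → s = 23.0000
seg 2 [81.9°–117.9°] simple-harmonic, h=-15: full span → s += -15 → s = 8.0000
seg 3 [117.9°–168.9°] cycloidal, h=11: full span → s += 11 → s = 19.0000
seg 4 [168.9°–240.5°] simple-harmonic, h=-6: full span → s += -6 → s = 13.0000
seg 5 [240.5°–337.6°] dwell: s stays 13.0000
seg 6 [337.6°–360°] cycloidal, h=22: θ=340.8° here. β=3.2, B=22.4. 22·(0.1429 − sin(2π·0.1429)/(2π)) = 0.4053 → s = 13.4053

13.4053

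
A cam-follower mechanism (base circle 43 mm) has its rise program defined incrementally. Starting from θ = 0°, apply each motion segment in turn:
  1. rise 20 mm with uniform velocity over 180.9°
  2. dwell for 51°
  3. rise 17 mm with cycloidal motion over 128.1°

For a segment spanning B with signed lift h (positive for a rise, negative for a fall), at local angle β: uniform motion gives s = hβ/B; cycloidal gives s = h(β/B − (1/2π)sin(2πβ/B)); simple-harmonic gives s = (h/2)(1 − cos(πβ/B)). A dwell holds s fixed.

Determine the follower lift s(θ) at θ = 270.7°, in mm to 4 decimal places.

seg 1 [0°–180.9°] uniform, h=20: full span → s += 20 → s = 20.0000
seg 2 [180.9°–231.9°] dwell: s stays 20.0000
seg 3 [231.9°–360°] cycloidal, h=17: θ=270.7° here. β=38.8, B=128.1. 17·(0.3029 − sin(2π·0.3029)/(2π)) = 2.5915 → s = 22.5915

22.5915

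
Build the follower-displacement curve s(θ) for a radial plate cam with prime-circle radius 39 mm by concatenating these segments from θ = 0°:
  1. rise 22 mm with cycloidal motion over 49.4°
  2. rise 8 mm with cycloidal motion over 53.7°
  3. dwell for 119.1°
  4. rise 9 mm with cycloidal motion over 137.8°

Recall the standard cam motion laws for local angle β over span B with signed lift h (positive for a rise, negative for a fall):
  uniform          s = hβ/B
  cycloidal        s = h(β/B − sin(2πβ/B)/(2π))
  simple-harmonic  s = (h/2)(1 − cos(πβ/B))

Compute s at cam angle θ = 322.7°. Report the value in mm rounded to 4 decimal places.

seg 1 [0°–49.4°] cycloidal, h=22: full span → s += 22 → s = 22.0000
seg 2 [49.4°–103.1°] cycloidal, h=8: full span → s += 8 → s = 30.0000
seg 3 [103.1°–222.2°] dwell: s stays 30.0000
seg 4 [222.2°–360°] cycloidal, h=9: θ=322.7° here. β=100.5, B=137.8. 9·(0.7293 − sin(2π·0.7293)/(2π)) = 7.9842 → s = 37.9842

37.9842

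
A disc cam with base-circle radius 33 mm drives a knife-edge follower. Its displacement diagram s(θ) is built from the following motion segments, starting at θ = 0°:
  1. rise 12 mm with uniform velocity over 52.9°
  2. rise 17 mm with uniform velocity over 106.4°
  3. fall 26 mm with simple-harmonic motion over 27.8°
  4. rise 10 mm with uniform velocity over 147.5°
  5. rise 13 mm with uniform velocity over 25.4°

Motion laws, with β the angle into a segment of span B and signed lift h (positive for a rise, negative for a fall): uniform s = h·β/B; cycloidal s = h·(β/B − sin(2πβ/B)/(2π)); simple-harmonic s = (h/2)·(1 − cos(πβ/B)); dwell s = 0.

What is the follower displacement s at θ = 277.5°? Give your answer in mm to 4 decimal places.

seg 1 [0°–52.9°] uniform, h=12: full span → s += 12 → s = 12.0000
seg 2 [52.9°–159.3°] uniform, h=17: full span → s += 17 → s = 29.0000
seg 3 [159.3°–187.1°] simple-harmonic, h=-26: full span → s += -26 → s = 3.0000
seg 4 [187.1°–334.6°] uniform, h=10: θ=277.5° here. β=90.4, B=147.5. 10·90.4/147.5 = 6.1288 → s = 9.1288

9.1288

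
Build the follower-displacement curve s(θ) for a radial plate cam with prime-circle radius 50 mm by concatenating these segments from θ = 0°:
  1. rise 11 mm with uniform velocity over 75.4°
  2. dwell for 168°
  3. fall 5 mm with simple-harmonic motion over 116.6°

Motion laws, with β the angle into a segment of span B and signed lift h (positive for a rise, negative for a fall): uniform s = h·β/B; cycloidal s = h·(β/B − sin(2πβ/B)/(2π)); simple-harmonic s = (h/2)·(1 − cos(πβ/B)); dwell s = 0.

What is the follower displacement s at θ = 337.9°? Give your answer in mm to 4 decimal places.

seg 1 [0°–75.4°] uniform, h=11: full span → s += 11 → s = 11.0000
seg 2 [75.4°–243.4°] dwell: s stays 11.0000
seg 3 [243.4°–360°] simple-harmonic, h=-5: θ=337.9° here. β=94.5, B=116.6. -5/2·(1 − cos(π·0.8105)) = -4.5697 → s = 6.4303

6.4303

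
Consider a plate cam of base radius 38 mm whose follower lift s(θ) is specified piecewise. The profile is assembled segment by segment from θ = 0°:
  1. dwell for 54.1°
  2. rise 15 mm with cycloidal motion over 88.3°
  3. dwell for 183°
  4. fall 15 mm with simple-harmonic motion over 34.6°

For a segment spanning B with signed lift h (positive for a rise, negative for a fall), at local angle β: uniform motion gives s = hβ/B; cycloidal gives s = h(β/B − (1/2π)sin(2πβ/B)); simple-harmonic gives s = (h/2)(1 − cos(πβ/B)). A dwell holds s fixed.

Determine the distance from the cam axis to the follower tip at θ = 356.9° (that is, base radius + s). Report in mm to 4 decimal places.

seg 1 [0°–54.1°] dwell: s stays 0.0000
seg 2 [54.1°–142.4°] cycloidal, h=15: full span → s += 15 → s = 15.0000
seg 3 [142.4°–325.4°] dwell: s stays 15.0000
seg 4 [325.4°–360°] simple-harmonic, h=-15: θ=356.9° here. β=31.5, B=34.6. -15/2·(1 − cos(π·0.9104)) = -14.7049 → s = 0.2951
radial distance = base radius + s = 38 + 0.2951 = 38.2951

38.2951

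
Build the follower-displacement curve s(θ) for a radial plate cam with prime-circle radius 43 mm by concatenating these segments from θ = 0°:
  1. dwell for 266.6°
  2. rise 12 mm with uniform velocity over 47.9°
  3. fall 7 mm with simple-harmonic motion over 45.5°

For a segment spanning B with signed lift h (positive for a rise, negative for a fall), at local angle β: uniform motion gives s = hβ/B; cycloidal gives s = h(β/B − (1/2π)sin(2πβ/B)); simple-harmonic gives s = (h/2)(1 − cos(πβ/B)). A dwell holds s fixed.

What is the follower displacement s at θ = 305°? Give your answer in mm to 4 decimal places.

seg 1 [0°–266.6°] dwell: s stays 0.0000
seg 2 [266.6°–314.5°] uniform, h=12: θ=305° here. β=38.4, B=47.9. 12·38.4/47.9 = 9.6200 → s = 9.6200

9.6200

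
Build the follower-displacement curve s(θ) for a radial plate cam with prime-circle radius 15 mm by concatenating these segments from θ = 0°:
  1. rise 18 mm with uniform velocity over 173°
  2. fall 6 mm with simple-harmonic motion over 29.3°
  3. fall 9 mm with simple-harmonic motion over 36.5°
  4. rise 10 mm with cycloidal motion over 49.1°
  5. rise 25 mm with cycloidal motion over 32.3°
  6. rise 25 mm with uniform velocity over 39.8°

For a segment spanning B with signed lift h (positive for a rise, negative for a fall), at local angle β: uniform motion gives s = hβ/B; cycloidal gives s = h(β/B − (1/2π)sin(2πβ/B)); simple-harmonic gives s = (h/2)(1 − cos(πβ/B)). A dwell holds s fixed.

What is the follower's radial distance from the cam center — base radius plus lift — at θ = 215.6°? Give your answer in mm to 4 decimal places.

seg 1 [0°–173°] uniform, h=18: full span → s += 18 → s = 18.0000
seg 2 [173°–202.3°] simple-harmonic, h=-6: full span → s += -6 → s = 12.0000
seg 3 [202.3°–238.8°] simple-harmonic, h=-9: θ=215.6° here. β=13.3, B=36.5. -9/2·(1 − cos(π·0.3644)) = -2.6402 → s = 9.3598
radial distance = base radius + s = 15 + 9.3598 = 24.3598

24.3598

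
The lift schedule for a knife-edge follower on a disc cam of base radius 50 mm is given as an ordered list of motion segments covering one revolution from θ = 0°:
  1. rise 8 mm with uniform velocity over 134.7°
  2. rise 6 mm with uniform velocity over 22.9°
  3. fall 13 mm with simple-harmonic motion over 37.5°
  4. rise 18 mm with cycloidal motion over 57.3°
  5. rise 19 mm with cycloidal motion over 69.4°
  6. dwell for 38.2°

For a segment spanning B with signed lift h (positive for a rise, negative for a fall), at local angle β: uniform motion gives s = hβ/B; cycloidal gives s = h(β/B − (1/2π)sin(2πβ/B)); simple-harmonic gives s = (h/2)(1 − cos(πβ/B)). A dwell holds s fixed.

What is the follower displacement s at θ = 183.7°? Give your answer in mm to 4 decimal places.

seg 1 [0°–134.7°] uniform, h=8: full span → s += 8 → s = 8.0000
seg 2 [134.7°–157.6°] uniform, h=6: full span → s += 6 → s = 14.0000
seg 3 [157.6°–195.1°] simple-harmonic, h=-13: θ=183.7° here. β=26.1, B=37.5. -13/2·(1 − cos(π·0.6960)) = -10.2542 → s = 3.7458

3.7458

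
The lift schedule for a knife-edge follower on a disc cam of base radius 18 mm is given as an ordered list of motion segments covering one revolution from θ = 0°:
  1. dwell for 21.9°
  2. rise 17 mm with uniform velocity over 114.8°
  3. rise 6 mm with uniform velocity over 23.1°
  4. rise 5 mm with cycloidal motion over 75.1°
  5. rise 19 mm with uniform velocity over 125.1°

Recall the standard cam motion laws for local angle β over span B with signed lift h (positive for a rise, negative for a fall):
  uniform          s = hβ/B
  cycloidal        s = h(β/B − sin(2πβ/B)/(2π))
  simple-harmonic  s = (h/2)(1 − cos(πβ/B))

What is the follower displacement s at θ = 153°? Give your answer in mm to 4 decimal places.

seg 1 [0°–21.9°] dwell: s stays 0.0000
seg 2 [21.9°–136.7°] uniform, h=17: full span → s += 17 → s = 17.0000
seg 3 [136.7°–159.8°] uniform, h=6: θ=153° here. β=16.3, B=23.1. 6·16.3/23.1 = 4.2338 → s = 21.2338

21.2338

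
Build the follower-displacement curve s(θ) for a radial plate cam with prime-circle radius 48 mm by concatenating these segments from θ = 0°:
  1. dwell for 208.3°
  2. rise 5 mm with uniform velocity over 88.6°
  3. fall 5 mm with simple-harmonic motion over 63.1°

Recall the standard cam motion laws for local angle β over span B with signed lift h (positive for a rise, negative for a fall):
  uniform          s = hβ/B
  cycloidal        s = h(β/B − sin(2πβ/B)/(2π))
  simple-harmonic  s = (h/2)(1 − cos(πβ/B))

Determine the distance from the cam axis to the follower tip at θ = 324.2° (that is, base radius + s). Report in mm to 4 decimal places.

seg 1 [0°–208.3°] dwell: s stays 0.0000
seg 2 [208.3°–296.9°] uniform, h=5: full span → s += 5 → s = 5.0000
seg 3 [296.9°–360°] simple-harmonic, h=-5: θ=324.2° here. β=27.3, B=63.1. -5/2·(1 − cos(π·0.4326)) = -1.9749 → s = 3.0251
radial distance = base radius + s = 48 + 3.0251 = 51.0251

51.0251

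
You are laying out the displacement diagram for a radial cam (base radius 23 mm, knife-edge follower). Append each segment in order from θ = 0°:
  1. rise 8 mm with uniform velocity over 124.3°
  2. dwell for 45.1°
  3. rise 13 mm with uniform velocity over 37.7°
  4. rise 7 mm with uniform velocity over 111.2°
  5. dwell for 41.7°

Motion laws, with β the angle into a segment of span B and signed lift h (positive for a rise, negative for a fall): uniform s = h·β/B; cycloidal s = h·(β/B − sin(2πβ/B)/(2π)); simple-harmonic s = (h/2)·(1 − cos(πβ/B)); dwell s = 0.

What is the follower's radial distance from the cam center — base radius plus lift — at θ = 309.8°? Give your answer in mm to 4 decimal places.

seg 1 [0°–124.3°] uniform, h=8: full span → s += 8 → s = 8.0000
seg 2 [124.3°–169.4°] dwell: s stays 8.0000
seg 3 [169.4°–207.1°] uniform, h=13: full span → s += 13 → s = 21.0000
seg 4 [207.1°–318.3°] uniform, h=7: θ=309.8° here. β=102.7, B=111.2. 7·102.7/111.2 = 6.4649 → s = 27.4649
radial distance = base radius + s = 23 + 27.4649 = 50.4649

50.4649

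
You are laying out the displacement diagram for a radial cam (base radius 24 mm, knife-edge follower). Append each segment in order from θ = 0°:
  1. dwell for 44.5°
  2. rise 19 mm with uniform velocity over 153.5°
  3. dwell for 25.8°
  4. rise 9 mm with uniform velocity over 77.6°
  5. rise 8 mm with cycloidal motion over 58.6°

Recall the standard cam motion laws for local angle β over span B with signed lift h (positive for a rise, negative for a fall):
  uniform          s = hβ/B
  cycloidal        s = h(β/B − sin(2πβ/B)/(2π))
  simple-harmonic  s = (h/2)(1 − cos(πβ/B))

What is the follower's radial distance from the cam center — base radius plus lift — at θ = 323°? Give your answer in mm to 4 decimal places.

seg 1 [0°–44.5°] dwell: s stays 0.0000
seg 2 [44.5°–198°] uniform, h=19: full span → s += 19 → s = 19.0000
seg 3 [198°–223.8°] dwell: s stays 19.0000
seg 4 [223.8°–301.4°] uniform, h=9: full span → s += 9 → s = 28.0000
seg 5 [301.4°–360°] cycloidal, h=8: θ=323° here. β=21.6, B=58.6. 8·(0.3686 − sin(2π·0.3686)/(2π)) = 2.0130 → s = 30.0130
radial distance = base radius + s = 24 + 30.0130 = 54.0130

54.0130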